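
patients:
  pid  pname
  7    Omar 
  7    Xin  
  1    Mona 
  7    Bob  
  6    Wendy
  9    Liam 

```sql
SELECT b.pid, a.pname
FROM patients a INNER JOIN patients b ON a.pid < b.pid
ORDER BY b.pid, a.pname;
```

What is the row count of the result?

12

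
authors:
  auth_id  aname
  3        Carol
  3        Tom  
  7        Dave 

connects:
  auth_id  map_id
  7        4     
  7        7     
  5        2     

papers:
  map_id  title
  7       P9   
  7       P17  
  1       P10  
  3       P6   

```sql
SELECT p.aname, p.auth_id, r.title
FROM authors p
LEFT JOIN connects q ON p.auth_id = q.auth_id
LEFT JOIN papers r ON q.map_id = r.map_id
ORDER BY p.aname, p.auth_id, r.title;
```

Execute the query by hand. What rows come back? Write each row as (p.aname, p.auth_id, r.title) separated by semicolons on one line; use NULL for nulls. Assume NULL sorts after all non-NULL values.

Step 1 — p LEFT JOIN q on auth_id → 4 row(s).
Then LEFT JOIN `papers r` on map_id: each of those 4 rows is kept; rows whose q.map_id has no match in r get NULL for r's columns.

(Carol, 3, NULL); (Dave, 7, P17); (Dave, 7, P9); (Dave, 7, NULL); (Tom, 3, NULL)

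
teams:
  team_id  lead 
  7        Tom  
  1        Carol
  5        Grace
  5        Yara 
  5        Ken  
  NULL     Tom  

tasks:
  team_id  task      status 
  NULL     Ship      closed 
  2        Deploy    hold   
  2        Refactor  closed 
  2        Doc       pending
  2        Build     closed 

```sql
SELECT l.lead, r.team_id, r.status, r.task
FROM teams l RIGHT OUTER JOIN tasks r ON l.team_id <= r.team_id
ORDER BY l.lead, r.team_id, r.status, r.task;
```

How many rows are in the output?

5

RIGHT JOIN keeps every row from `tasks`; unmatched rows get NULL for `teams`'s columns.
Matching on l.team_id <= r.team_id. A NULL in a compared column never satisfies the condition.
- l[0] team_id=7 → no match.
- l[1] team_id=1 → 4 match(es) in r → 4 row(s).
- l[2] team_id=5 → no match.
- l[3] team_id=5 → no match.
- l[4] team_id=5 → no match.
- l[5] team_id=NULL → no match.
- 1 r row(s) had no l match → kept, l columns NULL.
Total: 4 matched + 1 padded = 5 rows.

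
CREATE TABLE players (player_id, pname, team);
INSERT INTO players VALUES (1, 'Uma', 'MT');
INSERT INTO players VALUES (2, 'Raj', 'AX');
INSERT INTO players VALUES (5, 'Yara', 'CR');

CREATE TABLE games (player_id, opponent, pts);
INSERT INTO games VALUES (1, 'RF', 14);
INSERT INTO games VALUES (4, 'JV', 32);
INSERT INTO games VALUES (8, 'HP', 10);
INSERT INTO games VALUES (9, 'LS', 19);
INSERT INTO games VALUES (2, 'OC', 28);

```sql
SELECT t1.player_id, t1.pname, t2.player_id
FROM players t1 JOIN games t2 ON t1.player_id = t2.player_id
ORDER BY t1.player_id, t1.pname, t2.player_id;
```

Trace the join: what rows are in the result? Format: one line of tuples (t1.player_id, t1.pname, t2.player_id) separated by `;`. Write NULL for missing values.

INNER JOIN keeps only pairs where the ON condition holds.
Matching on t1.player_id = t2.player_id.
Matched pairs: 2.

(1, Uma, 1); (2, Raj, 2)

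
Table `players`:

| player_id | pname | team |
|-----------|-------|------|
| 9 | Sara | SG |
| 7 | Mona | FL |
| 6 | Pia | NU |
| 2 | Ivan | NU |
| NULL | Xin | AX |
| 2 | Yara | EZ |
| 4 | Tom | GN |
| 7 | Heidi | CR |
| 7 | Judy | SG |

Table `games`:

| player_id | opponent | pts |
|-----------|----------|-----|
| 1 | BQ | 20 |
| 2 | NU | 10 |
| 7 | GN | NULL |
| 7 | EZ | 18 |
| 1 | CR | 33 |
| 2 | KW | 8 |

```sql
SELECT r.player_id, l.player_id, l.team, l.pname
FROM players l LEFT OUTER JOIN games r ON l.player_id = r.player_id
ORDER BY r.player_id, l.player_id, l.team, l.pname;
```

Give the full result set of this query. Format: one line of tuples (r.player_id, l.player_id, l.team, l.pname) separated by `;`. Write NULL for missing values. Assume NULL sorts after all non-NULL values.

(2, 2, EZ, Yara); (2, 2, EZ, Yara); (2, 2, NU, Ivan); (2, 2, NU, Ivan); (7, 7, CR, Heidi); (7, 7, CR, Heidi); (7, 7, FL, Mona); (7, 7, FL, Mona); (7, 7, SG, Judy); (7, 7, SG, Judy); (NULL, 4, GN, Tom); (NULL, 6, NU, Pia); (NULL, 9, SG, Sara); (NULL, NULL, AX, Xin)

LEFT JOIN keeps every row from `players`; unmatched rows get NULL for `games`'s columns.
Matching on l.player_id = r.player_id. A NULL in a compared column never satisfies the condition.
- player_id=9: no r row matches, row kept with r columns NULL.
- player_id=7: 2 matching r row(s), so 2 row(s) emitted.
- player_id=6: no r row matches, row kept with r columns NULL.
- player_id=2: 2 matching r row(s), so 2 row(s) emitted.
- player_id=NULL: no r row matches, row kept with r columns NULL.
- player_id=2: 2 matching r row(s), so 2 row(s) emitted.
- player_id=4: no r row matches, row kept with r columns NULL.
- player_id=7: 2 matching r row(s), so 2 row(s) emitted.
- player_id=7: 2 matching r row(s), so 2 row(s) emitted.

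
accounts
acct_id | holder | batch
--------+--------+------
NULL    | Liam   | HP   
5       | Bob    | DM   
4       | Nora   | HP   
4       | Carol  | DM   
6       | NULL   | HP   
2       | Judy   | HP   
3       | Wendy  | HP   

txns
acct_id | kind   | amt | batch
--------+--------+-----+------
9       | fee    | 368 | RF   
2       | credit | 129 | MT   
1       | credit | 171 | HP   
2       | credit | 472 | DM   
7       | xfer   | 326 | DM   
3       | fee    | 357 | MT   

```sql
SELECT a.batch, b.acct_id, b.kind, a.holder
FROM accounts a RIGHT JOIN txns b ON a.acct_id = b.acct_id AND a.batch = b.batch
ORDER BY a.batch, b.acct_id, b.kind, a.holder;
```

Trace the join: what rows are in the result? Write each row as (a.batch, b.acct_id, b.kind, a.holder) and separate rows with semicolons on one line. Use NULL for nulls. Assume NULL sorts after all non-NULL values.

RIGHT JOIN keeps every row from `txns`; unmatched rows get NULL for `accounts`'s columns.
Matching on a.acct_id = b.acct_id AND a.batch = b.batch. A NULL in a compared column never satisfies the condition.
Matched pairs: 0; unmatched b rows kept: 6.

(NULL, 1, credit, NULL); (NULL, 2, credit, NULL); (NULL, 2, credit, NULL); (NULL, 3, fee, NULL); (NULL, 7, xfer, NULL); (NULL, 9, fee, NULL)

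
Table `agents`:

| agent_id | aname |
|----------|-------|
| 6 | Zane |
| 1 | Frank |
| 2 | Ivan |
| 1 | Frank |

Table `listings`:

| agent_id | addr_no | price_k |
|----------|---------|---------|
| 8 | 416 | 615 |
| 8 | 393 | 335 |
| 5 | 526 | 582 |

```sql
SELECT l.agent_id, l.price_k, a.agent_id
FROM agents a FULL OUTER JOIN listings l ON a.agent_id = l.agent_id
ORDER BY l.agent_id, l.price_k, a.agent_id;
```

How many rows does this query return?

FULL OUTER JOIN keeps every row from both sides; unmatched rows get NULL for the other side's columns.
Matching on a.agent_id = l.agent_id.
- a row (agent_id=6): no match → kept, l columns NULL.
- a row (agent_id=1): no match → kept, l columns NULL.
- a row (agent_id=2): no match → kept, l columns NULL.
- a row (agent_id=1): no match → kept, l columns NULL.
- plus 3 unmatched l row(s), each kept with NULL a columns.
Total: 0 matched + 7 padded = 7 rows.

7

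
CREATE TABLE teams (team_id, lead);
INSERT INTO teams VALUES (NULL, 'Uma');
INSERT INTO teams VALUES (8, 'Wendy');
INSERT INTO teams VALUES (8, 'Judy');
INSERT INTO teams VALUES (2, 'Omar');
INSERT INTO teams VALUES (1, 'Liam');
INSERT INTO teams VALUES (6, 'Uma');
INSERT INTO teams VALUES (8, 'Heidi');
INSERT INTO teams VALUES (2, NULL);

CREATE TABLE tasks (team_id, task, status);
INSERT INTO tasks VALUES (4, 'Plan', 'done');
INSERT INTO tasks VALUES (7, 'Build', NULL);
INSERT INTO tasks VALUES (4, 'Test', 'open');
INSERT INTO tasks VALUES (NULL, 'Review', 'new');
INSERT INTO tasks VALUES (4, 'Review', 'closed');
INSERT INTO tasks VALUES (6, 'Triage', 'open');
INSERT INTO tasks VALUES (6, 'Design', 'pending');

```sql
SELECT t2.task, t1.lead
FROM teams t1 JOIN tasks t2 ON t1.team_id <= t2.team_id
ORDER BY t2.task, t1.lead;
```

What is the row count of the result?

INNER JOIN keeps only pairs where the ON condition holds.
Matching on t1.team_id <= t2.team_id. A NULL in a compared column never satisfies the condition.
Matched pairs: 21.
Total: 21 rows.

21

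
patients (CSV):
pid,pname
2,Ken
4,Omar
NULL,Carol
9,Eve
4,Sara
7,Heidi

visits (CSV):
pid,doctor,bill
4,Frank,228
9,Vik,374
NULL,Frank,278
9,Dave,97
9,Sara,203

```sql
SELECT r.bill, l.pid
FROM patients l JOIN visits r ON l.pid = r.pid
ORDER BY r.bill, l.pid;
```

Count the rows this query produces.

INNER JOIN keeps only pairs where the ON condition holds.
Matching on l.pid = r.pid. A NULL in a compared column never satisfies the condition.
Matched pairs: 5.
Total: 5 rows.

5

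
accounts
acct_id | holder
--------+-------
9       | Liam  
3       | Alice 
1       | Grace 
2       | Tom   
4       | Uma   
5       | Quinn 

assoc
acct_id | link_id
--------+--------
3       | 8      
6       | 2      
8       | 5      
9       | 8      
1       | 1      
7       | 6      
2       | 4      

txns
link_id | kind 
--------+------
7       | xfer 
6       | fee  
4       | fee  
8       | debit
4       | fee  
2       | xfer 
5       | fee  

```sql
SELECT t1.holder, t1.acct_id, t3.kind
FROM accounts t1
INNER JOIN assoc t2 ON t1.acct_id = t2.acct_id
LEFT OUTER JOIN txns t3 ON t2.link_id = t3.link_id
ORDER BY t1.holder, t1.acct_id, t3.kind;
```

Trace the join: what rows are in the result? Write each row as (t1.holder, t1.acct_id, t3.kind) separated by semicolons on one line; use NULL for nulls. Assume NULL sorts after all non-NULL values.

(Alice, 3, debit); (Grace, 1, NULL); (Liam, 9, debit); (Tom, 2, fee); (Tom, 2, fee)

Step 1 — t1 INNER JOIN t2 on acct_id → 4 row(s).
Then LEFT JOIN `txns t3` on link_id: each of those 4 rows is kept; rows whose t2.link_id has no match in t3 get NULL for t3's columns.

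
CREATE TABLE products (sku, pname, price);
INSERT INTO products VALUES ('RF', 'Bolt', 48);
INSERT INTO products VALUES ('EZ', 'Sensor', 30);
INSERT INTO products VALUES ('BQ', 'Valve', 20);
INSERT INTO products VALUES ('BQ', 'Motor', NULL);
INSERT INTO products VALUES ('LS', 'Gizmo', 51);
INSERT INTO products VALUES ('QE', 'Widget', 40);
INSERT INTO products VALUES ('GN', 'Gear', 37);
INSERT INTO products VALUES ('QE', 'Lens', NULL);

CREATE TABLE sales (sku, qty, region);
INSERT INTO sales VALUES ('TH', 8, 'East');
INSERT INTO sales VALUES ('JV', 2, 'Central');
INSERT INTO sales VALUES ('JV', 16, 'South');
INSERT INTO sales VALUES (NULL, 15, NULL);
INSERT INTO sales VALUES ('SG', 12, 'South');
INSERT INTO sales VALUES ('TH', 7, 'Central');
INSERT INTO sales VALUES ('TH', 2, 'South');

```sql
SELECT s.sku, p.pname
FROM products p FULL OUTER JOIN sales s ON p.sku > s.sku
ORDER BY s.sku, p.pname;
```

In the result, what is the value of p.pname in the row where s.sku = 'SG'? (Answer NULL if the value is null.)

NULL

FULL OUTER JOIN keeps every row from both sides; unmatched rows get NULL for the other side's columns.
Matching on p.sku > s.sku. A NULL in a compared column never satisfies the condition.
Matched pairs: 8; unmatched p rows kept: 4; unmatched s rows kept: 5.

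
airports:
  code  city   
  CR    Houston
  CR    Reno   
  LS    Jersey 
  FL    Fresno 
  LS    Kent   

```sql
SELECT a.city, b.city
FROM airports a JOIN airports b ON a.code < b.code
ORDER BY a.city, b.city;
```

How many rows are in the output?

INNER JOIN keeps only pairs where the ON condition holds.
Matching on a.code < b.code.
Matched pairs: 8.
Total: 8 rows.

8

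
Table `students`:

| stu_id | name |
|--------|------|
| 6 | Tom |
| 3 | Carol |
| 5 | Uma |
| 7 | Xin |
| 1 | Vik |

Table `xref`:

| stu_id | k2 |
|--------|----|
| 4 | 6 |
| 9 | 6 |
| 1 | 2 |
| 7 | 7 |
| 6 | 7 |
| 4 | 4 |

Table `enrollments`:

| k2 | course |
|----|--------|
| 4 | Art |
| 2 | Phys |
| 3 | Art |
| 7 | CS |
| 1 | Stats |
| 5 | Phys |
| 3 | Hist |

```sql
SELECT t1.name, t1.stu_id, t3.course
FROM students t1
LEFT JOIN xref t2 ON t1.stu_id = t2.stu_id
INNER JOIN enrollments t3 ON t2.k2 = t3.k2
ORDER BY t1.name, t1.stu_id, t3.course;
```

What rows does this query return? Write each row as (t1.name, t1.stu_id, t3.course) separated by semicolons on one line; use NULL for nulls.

(Tom, 6, CS); (Vik, 1, Phys); (Xin, 7, CS)

Evaluate left to right. First `students t1 LEFT JOIN xref t2` on stu_id: 5 row(s).
Then INNER JOIN `enrollments t3` on k2: keep only rows whose t2.k2 appears in t3.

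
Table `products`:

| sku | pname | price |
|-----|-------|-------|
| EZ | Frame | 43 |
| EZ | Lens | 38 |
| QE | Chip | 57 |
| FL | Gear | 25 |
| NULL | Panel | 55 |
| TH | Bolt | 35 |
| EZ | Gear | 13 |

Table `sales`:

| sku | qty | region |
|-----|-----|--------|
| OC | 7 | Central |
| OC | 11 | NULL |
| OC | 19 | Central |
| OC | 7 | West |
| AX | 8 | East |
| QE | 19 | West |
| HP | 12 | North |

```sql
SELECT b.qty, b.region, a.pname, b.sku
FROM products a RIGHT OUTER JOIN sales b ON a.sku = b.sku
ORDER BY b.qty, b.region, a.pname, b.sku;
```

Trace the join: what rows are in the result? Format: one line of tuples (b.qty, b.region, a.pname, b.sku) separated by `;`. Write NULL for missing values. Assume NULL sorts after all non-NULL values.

(7, Central, NULL, OC); (7, West, NULL, OC); (8, East, NULL, AX); (11, NULL, NULL, OC); (12, North, NULL, HP); (19, Central, NULL, OC); (19, West, Chip, QE)

RIGHT JOIN keeps every row from `sales`; unmatched rows get NULL for `products`'s columns.
Matching on a.sku = b.sku. A NULL in a compared column never satisfies the condition.
Matched pairs: 1; unmatched b rows kept: 6.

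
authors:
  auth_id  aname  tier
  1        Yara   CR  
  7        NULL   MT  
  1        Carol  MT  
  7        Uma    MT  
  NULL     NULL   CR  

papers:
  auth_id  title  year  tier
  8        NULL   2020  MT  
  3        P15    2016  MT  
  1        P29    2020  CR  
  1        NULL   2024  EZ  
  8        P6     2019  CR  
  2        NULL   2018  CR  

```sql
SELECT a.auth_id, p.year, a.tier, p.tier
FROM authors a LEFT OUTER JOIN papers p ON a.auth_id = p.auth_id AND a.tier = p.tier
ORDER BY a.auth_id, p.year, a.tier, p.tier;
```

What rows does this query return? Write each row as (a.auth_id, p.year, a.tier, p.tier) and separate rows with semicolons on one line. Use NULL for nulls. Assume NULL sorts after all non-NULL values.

LEFT JOIN keeps every row from `authors`; unmatched rows get NULL for `papers`'s columns.
Matching on a.auth_id = p.auth_id AND a.tier = p.tier. A NULL in a compared column never satisfies the condition.
- a[0] auth_id=1, tier=CR → 1 match(es) in p → 1 row(s).
- a[1] auth_id=7, tier=MT → no match; kept with NULLs on the p side.
- a[2] auth_id=1, tier=MT → no match; kept with NULLs on the p side.
- a[3] auth_id=7, tier=MT → no match; kept with NULLs on the p side.
- a[4] auth_id=NULL, tier=CR → no match; kept with NULLs on the p side.
After projecting and ordering:
a.auth_id | p.year | a.tier | p.tier
1 | 2020 | CR | CR
1 | NULL | MT | NULL
7 | NULL | MT | NULL
7 | NULL | MT | NULL
NULL | NULL | CR | NULL

(1, 2020, CR, CR); (1, NULL, MT, NULL); (7, NULL, MT, NULL); (7, NULL, MT, NULL); (NULL, NULL, CR, NULL)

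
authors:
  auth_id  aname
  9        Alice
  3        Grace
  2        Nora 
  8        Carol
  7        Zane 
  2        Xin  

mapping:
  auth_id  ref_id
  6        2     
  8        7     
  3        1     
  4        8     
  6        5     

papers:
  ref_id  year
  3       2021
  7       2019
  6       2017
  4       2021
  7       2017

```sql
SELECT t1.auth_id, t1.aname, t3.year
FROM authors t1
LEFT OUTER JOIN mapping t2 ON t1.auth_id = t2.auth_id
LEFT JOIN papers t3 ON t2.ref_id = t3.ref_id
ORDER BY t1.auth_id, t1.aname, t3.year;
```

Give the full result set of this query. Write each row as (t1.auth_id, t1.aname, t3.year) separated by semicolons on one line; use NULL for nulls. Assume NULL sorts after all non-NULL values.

Evaluate left to right. First `authors t1 LEFT JOIN mapping t2` on auth_id: 6 row(s).
Then LEFT JOIN `papers t3` on ref_id: each of those 6 rows is kept; rows whose t2.ref_id has no match in t3 get NULL for t3's columns.

(2, Nora, NULL); (2, Xin, NULL); (3, Grace, NULL); (7, Zane, NULL); (8, Carol, 2017); (8, Carol, 2019); (9, Alice, NULL)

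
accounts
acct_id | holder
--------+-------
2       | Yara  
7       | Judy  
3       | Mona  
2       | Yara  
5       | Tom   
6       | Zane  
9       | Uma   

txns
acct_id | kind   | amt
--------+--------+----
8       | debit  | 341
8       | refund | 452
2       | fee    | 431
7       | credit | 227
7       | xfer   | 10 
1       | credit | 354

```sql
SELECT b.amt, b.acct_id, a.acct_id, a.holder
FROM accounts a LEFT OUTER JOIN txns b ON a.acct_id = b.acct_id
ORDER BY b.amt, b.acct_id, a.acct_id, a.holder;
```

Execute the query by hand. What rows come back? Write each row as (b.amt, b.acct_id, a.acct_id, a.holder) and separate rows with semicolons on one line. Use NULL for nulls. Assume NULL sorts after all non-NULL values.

LEFT JOIN keeps every row from `accounts`; unmatched rows get NULL for `txns`'s columns.
Matching on a.acct_id = b.acct_id.
Matched pairs: 4; unmatched a rows kept: 4.

(10, 7, 7, Judy); (227, 7, 7, Judy); (431, 2, 2, Yara); (431, 2, 2, Yara); (NULL, NULL, 3, Mona); (NULL, NULL, 5, Tom); (NULL, NULL, 6, Zane); (NULL, NULL, 9, Uma)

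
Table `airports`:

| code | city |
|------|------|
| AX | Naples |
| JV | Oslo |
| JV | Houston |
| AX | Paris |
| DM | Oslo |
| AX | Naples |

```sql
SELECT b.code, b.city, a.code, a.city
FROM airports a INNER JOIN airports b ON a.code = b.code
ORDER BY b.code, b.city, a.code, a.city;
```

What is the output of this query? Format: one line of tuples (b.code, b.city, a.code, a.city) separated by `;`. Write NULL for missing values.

(AX, Naples, AX, Naples); (AX, Naples, AX, Naples); (AX, Naples, AX, Naples); (AX, Naples, AX, Naples); (AX, Naples, AX, Paris); (AX, Naples, AX, Paris); (AX, Paris, AX, Naples); (AX, Paris, AX, Naples); (AX, Paris, AX, Paris); (DM, Oslo, DM, Oslo); (JV, Houston, JV, Houston); (JV, Houston, JV, Oslo); (JV, Oslo, JV, Houston); (JV, Oslo, JV, Oslo)

INNER JOIN keeps only pairs where the ON condition holds.
Matching on a.code = b.code.
- a row (code=AX): matches 3 b row(s) → 3 output row(s).
- a row (code=JV): matches 2 b row(s) → 2 output row(s).
- a row (code=JV): matches 2 b row(s) → 2 output row(s).
- a row (code=AX): matches 3 b row(s) → 3 output row(s).
- a row (code=DM): matches 1 b row(s) → 1 output row(s).
- a row (code=AX): matches 3 b row(s) → 3 output row(s).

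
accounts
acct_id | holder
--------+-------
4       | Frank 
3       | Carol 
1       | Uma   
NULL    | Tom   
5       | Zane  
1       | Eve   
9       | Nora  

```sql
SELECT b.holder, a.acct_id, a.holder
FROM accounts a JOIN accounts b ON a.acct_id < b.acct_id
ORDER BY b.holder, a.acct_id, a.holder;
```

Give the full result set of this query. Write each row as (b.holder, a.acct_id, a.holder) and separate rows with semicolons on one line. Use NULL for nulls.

(Carol, 1, Eve); (Carol, 1, Uma); (Frank, 1, Eve); (Frank, 1, Uma); (Frank, 3, Carol); (Nora, 1, Eve); (Nora, 1, Uma); (Nora, 3, Carol); (Nora, 4, Frank); (Nora, 5, Zane); (Zane, 1, Eve); (Zane, 1, Uma); (Zane, 3, Carol); (Zane, 4, Frank)

INNER JOIN keeps only pairs where the ON condition holds.
Matching on a.acct_id < b.acct_id. A NULL in a compared column never satisfies the condition.
Matched pairs: 14.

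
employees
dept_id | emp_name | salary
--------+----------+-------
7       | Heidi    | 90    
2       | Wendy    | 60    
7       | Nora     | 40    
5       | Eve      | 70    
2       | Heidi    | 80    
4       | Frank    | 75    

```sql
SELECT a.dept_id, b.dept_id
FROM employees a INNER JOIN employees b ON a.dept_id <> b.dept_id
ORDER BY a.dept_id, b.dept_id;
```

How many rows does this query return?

INNER JOIN keeps only pairs where the ON condition holds.
Matching on a.dept_id <> b.dept_id.
Matched pairs: 26.
Total: 26 rows.

26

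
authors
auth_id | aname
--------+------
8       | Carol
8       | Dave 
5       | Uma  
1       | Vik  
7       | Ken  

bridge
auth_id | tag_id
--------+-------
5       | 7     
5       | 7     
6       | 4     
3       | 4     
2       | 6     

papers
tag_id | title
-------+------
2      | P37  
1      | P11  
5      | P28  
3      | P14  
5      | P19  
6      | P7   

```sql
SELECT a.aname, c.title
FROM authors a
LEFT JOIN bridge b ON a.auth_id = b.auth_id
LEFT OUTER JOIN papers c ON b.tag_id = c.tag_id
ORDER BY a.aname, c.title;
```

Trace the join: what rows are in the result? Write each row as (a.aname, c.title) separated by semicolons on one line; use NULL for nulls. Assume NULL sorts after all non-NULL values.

(Carol, NULL); (Dave, NULL); (Ken, NULL); (Uma, NULL); (Uma, NULL); (Vik, NULL)

Joins associate left-to-right: authors LEFT JOIN bridge on auth_id gives 6 intermediate row(s).
Then LEFT JOIN `papers c` on tag_id: each of those 6 rows is kept; rows whose b.tag_id has no match in c get NULL for c's columns.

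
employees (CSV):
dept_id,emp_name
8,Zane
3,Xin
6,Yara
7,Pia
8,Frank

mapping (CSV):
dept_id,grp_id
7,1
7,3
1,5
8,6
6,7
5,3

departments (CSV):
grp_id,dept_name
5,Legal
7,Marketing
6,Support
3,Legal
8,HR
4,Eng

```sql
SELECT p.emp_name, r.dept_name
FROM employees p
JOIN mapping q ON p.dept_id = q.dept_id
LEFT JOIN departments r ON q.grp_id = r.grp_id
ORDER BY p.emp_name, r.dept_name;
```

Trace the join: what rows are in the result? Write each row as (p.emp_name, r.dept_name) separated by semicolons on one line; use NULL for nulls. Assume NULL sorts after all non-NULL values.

(Frank, Support); (Pia, Legal); (Pia, NULL); (Yara, Marketing); (Zane, Support)

Step 1 — p INNER JOIN q on dept_id → 5 row(s).
Then LEFT JOIN `departments r` on grp_id: each of those 5 rows is kept; rows whose q.grp_id has no match in r get NULL for r's columns.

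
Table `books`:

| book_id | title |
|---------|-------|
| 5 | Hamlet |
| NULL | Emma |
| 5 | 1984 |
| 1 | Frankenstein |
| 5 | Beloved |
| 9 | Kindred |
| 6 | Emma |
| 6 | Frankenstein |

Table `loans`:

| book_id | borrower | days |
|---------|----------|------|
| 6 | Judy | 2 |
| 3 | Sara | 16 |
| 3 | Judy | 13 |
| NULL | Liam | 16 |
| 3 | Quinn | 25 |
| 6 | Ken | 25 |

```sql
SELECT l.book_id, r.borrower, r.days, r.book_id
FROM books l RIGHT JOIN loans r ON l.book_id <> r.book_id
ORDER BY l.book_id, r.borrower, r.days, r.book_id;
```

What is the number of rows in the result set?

32

RIGHT JOIN keeps every row from `loans`; unmatched rows get NULL for `books`'s columns.
Matching on l.book_id <> r.book_id. A NULL in a compared column never satisfies the condition.
- l (book_id=5) pairs with 5 row(s) of r.
- l (book_id=NULL) has no partner in r.
- l (book_id=5) pairs with 5 row(s) of r.
- l (book_id=1) pairs with 5 row(s) of r.
- l (book_id=5) pairs with 5 row(s) of r.
- l (book_id=9) pairs with 5 row(s) of r.
- l (book_id=6) pairs with 3 row(s) of r.
- l (book_id=6) pairs with 3 row(s) of r.
- plus 1 unmatched r row(s), each kept with NULL l columns.
Total: 31 matched + 1 padded = 32 rows.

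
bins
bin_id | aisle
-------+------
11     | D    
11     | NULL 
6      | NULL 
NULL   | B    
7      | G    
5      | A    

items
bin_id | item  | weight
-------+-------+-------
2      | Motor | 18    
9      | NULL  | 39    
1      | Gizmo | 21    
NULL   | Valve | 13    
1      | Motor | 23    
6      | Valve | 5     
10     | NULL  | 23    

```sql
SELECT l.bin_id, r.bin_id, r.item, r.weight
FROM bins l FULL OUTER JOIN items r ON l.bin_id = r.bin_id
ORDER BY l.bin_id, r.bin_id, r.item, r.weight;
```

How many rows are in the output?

12

FULL OUTER JOIN keeps every row from both sides; unmatched rows get NULL for the other side's columns.
Matching on l.bin_id = r.bin_id. A NULL in a compared column never satisfies the condition.
Matched pairs: 1; unmatched l rows kept: 5; unmatched r rows kept: 6.
Total: 1 matched + 11 padded = 12 rows.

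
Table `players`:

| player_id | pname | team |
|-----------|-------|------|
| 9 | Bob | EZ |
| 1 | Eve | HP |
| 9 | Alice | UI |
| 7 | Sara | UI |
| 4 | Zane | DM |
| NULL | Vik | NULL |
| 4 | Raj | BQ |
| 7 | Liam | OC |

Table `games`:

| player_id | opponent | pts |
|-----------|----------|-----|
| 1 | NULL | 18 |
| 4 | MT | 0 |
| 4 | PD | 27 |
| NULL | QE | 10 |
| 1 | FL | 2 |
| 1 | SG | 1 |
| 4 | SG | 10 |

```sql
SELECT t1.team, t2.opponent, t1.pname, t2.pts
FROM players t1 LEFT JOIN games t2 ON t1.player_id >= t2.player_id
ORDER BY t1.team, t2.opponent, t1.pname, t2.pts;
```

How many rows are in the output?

40

LEFT JOIN keeps every row from `players`; unmatched rows get NULL for `games`'s columns.
Matching on t1.player_id >= t2.player_id. A NULL in a compared column never satisfies the condition.
- t1 (player_id=9) pairs with 6 row(s) of t2.
- t1 (player_id=1) pairs with 3 row(s) of t2.
- t1 (player_id=9) pairs with 6 row(s) of t2.
- t1 (player_id=7) pairs with 6 row(s) of t2.
- t1 (player_id=4) pairs with 6 row(s) of t2.
- t1 (player_id=NULL) has no partner → padded with NULL.
- t1 (player_id=4) pairs with 6 row(s) of t2.
- t1 (player_id=7) pairs with 6 row(s) of t2.
Total: 39 matched + 1 padded = 40 rows.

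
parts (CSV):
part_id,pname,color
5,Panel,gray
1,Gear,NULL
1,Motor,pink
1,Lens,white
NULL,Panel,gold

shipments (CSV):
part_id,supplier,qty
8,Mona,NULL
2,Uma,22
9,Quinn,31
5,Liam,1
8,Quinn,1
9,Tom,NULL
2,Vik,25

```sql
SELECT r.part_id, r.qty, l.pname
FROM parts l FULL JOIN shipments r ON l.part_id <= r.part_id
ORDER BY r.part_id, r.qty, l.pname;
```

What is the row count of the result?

27

FULL OUTER JOIN keeps every row from both sides; unmatched rows get NULL for the other side's columns.
Matching on l.part_id <= r.part_id. A NULL in a compared column never satisfies the condition.
Matched pairs: 26; unmatched l rows kept: 1; unmatched r rows kept: 0.
Total: 26 matched + 1 padded = 27 rows.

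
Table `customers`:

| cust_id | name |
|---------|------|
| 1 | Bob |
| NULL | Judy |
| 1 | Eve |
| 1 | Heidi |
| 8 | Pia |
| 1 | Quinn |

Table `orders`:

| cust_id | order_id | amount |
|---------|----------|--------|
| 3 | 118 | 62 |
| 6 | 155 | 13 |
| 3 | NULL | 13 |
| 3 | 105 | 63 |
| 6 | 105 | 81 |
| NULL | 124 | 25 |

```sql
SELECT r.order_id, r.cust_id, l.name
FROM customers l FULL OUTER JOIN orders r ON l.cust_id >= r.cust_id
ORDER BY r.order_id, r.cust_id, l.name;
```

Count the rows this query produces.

FULL OUTER JOIN keeps every row from both sides; unmatched rows get NULL for the other side's columns.
Matching on l.cust_id >= r.cust_id. A NULL in a compared column never satisfies the condition.
- l (cust_id=1) has no partner → padded with NULL.
- l (cust_id=NULL) has no partner → padded with NULL.
- l (cust_id=1) has no partner → padded with NULL.
- l (cust_id=1) has no partner → padded with NULL.
- l (cust_id=8) pairs with 5 row(s) of r.
- l (cust_id=1) has no partner → padded with NULL.
- 1 row(s) from r found no l partner → padded with NULL.
Total: 5 matched + 6 padded = 11 rows.

11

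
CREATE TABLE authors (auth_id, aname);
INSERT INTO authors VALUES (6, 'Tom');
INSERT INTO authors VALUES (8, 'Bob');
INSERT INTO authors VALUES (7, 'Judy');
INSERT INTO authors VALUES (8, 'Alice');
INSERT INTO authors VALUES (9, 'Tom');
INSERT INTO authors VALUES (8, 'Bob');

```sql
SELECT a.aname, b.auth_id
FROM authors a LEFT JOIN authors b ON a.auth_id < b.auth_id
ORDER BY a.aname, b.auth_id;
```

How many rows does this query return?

LEFT JOIN keeps every row from `authors a`; unmatched rows get NULL for `authors b`'s columns.
Matching on a.auth_id < b.auth_id.
- a[0] auth_id=6 → 5 match(es) in b → 5 row(s).
- a[1] auth_id=8 → 1 match(es) in b → 1 row(s).
- a[2] auth_id=7 → 4 match(es) in b → 4 row(s).
- a[3] auth_id=8 → 1 match(es) in b → 1 row(s).
- a[4] auth_id=9 → no match; kept with NULLs on the b side.
- a[5] auth_id=8 → 1 match(es) in b → 1 row(s).
Total: 12 matched + 1 padded = 13 rows.

13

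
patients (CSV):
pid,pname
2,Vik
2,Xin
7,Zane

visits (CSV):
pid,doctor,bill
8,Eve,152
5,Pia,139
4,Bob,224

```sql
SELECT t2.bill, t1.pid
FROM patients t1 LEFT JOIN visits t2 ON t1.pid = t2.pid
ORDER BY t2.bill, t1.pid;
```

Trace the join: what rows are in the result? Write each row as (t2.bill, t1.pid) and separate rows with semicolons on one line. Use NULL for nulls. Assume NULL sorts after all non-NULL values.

(NULL, 2); (NULL, 2); (NULL, 7)

LEFT JOIN keeps every row from `patients`; unmatched rows get NULL for `visits`'s columns.
Matching on t1.pid = t2.pid.
- pid=2: no t2 row matches, row kept with t2 columns NULL.
- pid=2: no t2 row matches, row kept with t2 columns NULL.
- pid=7: no t2 row matches, row kept with t2 columns NULL.
After projecting and ordering:
t2.bill | t1.pid
NULL | 2
NULL | 2
NULL | 7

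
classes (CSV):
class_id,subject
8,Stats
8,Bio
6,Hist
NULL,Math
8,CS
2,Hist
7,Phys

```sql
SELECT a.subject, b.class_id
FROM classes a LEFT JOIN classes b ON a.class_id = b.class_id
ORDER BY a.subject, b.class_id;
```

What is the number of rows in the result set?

LEFT JOIN keeps every row from `classes a`; unmatched rows get NULL for `classes b`'s columns.
Matching on a.class_id = b.class_id. A NULL in a compared column never satisfies the condition.
- a row (class_id=8): matches 3 b row(s) → 3 output row(s).
- a row (class_id=8): matches 3 b row(s) → 3 output row(s).
- a row (class_id=6): matches 1 b row(s) → 1 output row(s).
- a row (class_id=NULL): no match → kept, b columns NULL.
- a row (class_id=8): matches 3 b row(s) → 3 output row(s).
- a row (class_id=2): matches 1 b row(s) → 1 output row(s).
- a row (class_id=7): matches 1 b row(s) → 1 output row(s).
Total: 12 matched + 1 padded = 13 rows.

13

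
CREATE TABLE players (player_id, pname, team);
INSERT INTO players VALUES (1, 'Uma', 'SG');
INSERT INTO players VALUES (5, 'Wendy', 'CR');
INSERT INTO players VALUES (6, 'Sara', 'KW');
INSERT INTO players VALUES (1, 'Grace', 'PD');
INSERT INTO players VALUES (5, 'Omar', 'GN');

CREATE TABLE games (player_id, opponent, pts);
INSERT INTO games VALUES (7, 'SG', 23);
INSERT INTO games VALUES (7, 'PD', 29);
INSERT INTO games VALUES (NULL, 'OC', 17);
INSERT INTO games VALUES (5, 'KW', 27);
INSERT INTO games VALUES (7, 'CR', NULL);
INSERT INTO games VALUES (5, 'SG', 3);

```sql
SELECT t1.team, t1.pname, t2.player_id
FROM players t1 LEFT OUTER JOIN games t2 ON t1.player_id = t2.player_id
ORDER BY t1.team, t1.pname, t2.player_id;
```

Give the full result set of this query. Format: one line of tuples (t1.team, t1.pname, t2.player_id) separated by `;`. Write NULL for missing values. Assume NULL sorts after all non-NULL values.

LEFT JOIN keeps every row from `players`; unmatched rows get NULL for `games`'s columns.
Matching on t1.player_id = t2.player_id. A NULL in a compared column never satisfies the condition.
Matched pairs: 4; unmatched t1 rows kept: 3.

(CR, Wendy, 5); (CR, Wendy, 5); (GN, Omar, 5); (GN, Omar, 5); (KW, Sara, NULL); (PD, Grace, NULL); (SG, Uma, NULL)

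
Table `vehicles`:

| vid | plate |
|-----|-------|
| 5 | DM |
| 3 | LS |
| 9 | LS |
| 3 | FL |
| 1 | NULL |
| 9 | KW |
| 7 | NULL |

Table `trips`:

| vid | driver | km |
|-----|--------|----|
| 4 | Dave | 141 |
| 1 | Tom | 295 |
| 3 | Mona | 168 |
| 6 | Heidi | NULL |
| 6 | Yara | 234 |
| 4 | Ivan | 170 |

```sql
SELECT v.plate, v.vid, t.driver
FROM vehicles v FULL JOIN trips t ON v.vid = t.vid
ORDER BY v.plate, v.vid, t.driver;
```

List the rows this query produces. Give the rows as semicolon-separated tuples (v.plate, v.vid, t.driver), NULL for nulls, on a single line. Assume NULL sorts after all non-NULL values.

(DM, 5, NULL); (FL, 3, Mona); (KW, 9, NULL); (LS, 3, Mona); (LS, 9, NULL); (NULL, 1, Tom); (NULL, 7, NULL); (NULL, NULL, Dave); (NULL, NULL, Heidi); (NULL, NULL, Ivan); (NULL, NULL, Yara)

FULL OUTER JOIN keeps every row from both sides; unmatched rows get NULL for the other side's columns.
Matching on v.vid = t.vid.
- vid=5: no t row matches, row kept with t columns NULL.
- vid=3: 1 matching t row(s), so 1 row(s) emitted.
- vid=9: no t row matches, row kept with t columns NULL.
- vid=3: 1 matching t row(s), so 1 row(s) emitted.
- vid=1: 1 matching t row(s), so 1 row(s) emitted.
- vid=9: no t row matches, row kept with t columns NULL.
- vid=7: no t row matches, row kept with t columns NULL.
- 4 t row(s) had no v match → kept, v columns NULL.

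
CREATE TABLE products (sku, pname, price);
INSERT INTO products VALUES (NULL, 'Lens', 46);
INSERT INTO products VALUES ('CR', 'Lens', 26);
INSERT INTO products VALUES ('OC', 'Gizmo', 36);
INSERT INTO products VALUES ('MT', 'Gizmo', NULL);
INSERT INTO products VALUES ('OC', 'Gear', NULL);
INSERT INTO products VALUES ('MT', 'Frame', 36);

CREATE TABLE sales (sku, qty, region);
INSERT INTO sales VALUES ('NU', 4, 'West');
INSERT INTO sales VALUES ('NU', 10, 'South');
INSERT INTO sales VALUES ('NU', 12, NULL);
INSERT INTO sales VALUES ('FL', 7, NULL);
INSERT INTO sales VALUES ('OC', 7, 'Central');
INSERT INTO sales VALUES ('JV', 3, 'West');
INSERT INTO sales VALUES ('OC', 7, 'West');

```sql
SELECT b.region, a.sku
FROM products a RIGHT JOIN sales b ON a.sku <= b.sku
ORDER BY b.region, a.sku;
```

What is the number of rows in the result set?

21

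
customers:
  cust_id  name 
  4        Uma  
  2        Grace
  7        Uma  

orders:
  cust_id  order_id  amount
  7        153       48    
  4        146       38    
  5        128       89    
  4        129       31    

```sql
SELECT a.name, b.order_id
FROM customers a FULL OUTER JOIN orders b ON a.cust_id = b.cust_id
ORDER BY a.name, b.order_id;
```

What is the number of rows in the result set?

5

FULL OUTER JOIN keeps every row from both sides; unmatched rows get NULL for the other side's columns.
Matching on a.cust_id = b.cust_id.
Matched pairs: 3; unmatched a rows kept: 1; unmatched b rows kept: 1.
Total: 3 matched + 2 padded = 5 rows.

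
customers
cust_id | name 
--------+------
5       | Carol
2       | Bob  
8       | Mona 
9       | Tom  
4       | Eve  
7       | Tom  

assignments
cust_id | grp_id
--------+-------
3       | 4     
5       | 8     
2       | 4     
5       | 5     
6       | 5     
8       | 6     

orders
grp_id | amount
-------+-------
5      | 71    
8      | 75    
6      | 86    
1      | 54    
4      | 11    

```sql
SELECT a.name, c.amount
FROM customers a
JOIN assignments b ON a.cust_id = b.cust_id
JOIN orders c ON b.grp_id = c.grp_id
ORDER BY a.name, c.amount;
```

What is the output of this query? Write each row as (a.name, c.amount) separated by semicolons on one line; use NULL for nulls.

(Bob, 11); (Carol, 71); (Carol, 75); (Mona, 86)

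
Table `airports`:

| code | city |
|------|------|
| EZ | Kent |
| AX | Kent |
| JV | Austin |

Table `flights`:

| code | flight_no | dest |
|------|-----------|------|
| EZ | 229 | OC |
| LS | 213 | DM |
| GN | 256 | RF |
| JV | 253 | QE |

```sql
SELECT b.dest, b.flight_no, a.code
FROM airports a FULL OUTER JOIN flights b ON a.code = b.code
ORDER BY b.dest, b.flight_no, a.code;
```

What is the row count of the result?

5

FULL OUTER JOIN keeps every row from both sides; unmatched rows get NULL for the other side's columns.
Matching on a.code = b.code.
Matched pairs: 2; unmatched a rows kept: 1; unmatched b rows kept: 2.
Total: 2 matched + 3 padded = 5 rows.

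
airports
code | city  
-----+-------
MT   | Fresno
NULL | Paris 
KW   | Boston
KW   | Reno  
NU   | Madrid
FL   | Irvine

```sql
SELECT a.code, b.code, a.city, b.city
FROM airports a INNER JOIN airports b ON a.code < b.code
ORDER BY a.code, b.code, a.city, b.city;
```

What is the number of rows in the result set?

INNER JOIN keeps only pairs where the ON condition holds.
Matching on a.code < b.code. A NULL in a compared column never satisfies the condition.
- a[0] code=MT → 1 match(es) in b → 1 row(s).
- a[1] code=NULL → no match; dropped.
- a[2] code=KW → 2 match(es) in b → 2 row(s).
- a[3] code=KW → 2 match(es) in b → 2 row(s).
- a[4] code=NU → no match; dropped.
- a[5] code=FL → 4 match(es) in b → 4 row(s).
Total: 9 rows.

9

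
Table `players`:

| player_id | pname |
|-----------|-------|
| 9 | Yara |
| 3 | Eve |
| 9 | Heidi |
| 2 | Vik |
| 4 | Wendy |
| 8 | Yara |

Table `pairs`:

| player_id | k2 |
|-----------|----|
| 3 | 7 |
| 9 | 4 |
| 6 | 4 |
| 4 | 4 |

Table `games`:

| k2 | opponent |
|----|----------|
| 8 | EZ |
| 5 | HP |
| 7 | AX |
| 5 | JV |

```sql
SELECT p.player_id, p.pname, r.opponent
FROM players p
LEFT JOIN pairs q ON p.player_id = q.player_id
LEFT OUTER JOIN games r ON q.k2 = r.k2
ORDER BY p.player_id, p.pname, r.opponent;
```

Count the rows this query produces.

6

Step 1 — p LEFT JOIN q on player_id → 6 row(s).
Then LEFT JOIN `games r` on k2: each of those 6 rows is kept; rows whose q.k2 has no match in r get NULL for r's columns.
Result: 6 row(s).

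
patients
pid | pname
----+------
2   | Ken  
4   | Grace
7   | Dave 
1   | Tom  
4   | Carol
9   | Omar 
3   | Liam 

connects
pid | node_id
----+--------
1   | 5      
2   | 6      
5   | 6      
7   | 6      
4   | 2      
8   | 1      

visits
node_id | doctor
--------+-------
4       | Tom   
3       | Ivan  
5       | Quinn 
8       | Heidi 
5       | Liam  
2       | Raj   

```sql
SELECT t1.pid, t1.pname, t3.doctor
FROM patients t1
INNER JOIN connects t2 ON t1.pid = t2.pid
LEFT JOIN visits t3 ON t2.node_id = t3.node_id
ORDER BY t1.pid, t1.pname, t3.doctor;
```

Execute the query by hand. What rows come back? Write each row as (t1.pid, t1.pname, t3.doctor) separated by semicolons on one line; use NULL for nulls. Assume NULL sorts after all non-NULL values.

Joins associate left-to-right: patients INNER JOIN connects on pid gives 5 intermediate row(s).
Then LEFT JOIN `visits t3` on node_id: each of those 5 rows is kept; rows whose t2.node_id has no match in t3 get NULL for t3's columns.

(1, Tom, Liam); (1, Tom, Quinn); (2, Ken, NULL); (4, Carol, Raj); (4, Grace, Raj); (7, Dave, NULL)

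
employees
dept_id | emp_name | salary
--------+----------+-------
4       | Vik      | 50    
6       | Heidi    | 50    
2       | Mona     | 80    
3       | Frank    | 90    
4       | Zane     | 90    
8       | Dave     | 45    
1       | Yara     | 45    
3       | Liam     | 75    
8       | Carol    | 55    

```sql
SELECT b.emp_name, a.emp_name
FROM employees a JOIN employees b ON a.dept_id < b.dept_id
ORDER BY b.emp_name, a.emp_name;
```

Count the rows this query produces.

33

INNER JOIN keeps only pairs where the ON condition holds.
Matching on a.dept_id < b.dept_id.
Matched pairs: 33.
Total: 33 rows.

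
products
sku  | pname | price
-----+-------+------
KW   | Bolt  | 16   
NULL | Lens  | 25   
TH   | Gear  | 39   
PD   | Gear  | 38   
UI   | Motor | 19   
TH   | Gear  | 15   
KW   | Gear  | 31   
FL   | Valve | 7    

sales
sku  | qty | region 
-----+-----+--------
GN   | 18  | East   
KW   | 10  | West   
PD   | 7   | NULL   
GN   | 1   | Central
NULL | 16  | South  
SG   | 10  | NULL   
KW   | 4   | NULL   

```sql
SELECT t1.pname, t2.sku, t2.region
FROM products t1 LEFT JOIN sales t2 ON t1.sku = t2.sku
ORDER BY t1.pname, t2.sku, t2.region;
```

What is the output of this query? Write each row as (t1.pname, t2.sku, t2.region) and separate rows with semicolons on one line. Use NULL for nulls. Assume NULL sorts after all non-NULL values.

(Bolt, KW, West); (Bolt, KW, NULL); (Gear, KW, West); (Gear, KW, NULL); (Gear, PD, NULL); (Gear, NULL, NULL); (Gear, NULL, NULL); (Lens, NULL, NULL); (Motor, NULL, NULL); (Valve, NULL, NULL)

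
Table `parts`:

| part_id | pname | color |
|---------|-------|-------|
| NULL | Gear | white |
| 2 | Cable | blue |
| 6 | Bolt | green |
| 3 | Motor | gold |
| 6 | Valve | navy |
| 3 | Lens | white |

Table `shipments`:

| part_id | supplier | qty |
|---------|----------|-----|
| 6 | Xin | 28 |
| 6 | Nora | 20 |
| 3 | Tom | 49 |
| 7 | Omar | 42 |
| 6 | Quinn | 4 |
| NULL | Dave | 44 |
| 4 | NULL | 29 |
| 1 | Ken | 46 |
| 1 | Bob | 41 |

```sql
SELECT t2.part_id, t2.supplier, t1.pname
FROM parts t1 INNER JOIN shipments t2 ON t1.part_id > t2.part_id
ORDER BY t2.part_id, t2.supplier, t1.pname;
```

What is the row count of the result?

14

INNER JOIN keeps only pairs where the ON condition holds.
Matching on t1.part_id > t2.part_id. A NULL in a compared column never satisfies the condition.
- t1 (part_id=NULL) has no partner → excluded.
- t1 (part_id=2) pairs with 2 row(s) of t2.
- t1 (part_id=6) pairs with 4 row(s) of t2.
- t1 (part_id=3) pairs with 2 row(s) of t2.
- t1 (part_id=6) pairs with 4 row(s) of t2.
- t1 (part_id=3) pairs with 2 row(s) of t2.
Total: 14 rows.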